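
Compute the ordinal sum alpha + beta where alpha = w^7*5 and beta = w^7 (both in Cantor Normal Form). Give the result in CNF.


Ordinal addition w^7*5 + w^7:
Both terms have the same exponent 7.
w^e*c + w^e*d = w^e*(c+d).
Result = w^7*(5+1) = w^7*6

w^7*6


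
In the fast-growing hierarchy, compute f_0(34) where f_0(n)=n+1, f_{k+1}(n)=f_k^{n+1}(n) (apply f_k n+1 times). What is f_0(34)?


f_0(34) = 34 + 1 = 35

35


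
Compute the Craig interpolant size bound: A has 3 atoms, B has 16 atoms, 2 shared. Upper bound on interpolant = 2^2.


Shared atoms = 2
Craig interpolant size bound = 2^2
= 4

4


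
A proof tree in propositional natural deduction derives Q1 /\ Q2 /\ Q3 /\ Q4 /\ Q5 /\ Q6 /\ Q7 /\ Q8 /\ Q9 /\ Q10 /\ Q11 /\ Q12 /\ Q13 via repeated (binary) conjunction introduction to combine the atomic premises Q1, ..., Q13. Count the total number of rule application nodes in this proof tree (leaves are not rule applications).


The target conjunction has 13 conjuncts, i.e. 12 binary /\ connectives.
Each conjunction-intro joins two pieces, so 13 atoms require 13-1 = 12 applications.
Total inference nodes = 12

12


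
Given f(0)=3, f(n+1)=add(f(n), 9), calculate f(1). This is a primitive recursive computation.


f(0) = 3
f(1) = add(f(0), 9) = add(3, 9) = 12


12


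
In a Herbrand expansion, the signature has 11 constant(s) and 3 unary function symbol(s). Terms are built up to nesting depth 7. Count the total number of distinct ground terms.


Herbrand terms by depth:
Depth 0: 11 constants
Depth 1: 33 new terms (running total: 44)
Depth 2: 99 new terms (running total: 143)
Depth 3: 297 new terms (running total: 440)
Depth 4: 891 new terms (running total: 1331)
Depth 5: 2673 new terms (running total: 4004)
Depth 6: 8019 new terms (running total: 12023)
Depth 7: 24057 new terms (running total: 36080)
Total distinct ground terms = 36080

36080


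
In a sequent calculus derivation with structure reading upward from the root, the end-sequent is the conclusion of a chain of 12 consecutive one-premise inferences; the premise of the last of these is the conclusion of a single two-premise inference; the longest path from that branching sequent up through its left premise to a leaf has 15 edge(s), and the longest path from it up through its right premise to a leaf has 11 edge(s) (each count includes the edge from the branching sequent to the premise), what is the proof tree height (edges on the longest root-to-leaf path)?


Longest path through the left premise: 15 edges (measured from the branching sequent)
Longest path through the right premise: 11 edges
Height of the subtree rooted at the branching sequent: max(15, 11) = 15
The branching sequent sits 12 edges above the root (the chain of one-premise inferences), so height = 15 + 12 = 27

27


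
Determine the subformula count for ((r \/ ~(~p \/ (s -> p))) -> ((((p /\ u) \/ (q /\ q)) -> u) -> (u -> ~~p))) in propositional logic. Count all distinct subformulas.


Formula: ((r \/ ~(~p \/ (s -> p))) -> ((((p /\ u) \/ (q /\ q)) -> u) -> (u -> ~~p)))
Subformulas found:
  1. r
  2. q
  3. u
  4. s
  5. p
  6. ~p
  7. ~~p
  8. (p /\ u)
  9. (q /\ q)
  10. (s -> p)
  11. (u -> ~~p)
  12. (~p \/ (s -> p))
  13. ~(~p \/ (s -> p))
  14. ((p /\ u) \/ (q /\ q))
  15. (r \/ ~(~p \/ (s -> p)))
  16. (((p /\ u) \/ (q /\ q)) -> u)
  17. ((((p /\ u) \/ (q /\ q)) -> u) -> (u -> ~~p))
  18. ((r \/ ~(~p \/ (s -> p))) -> ((((p /\ u) \/ (q /\ q)) -> u) -> (u -> ~~p)))
Total distinct subformulas = 18

18


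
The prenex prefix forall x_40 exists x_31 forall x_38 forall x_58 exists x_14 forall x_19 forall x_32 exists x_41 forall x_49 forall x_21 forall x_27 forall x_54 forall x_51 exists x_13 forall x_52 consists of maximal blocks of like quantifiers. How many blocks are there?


Alternations = 8.
Blocks = alternations + 1 = 9

9


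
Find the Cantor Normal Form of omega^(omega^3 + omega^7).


omega^(omega^3 + omega^7):
In ordinal addition a term is absorbed by a following term of strictly larger exponent: 3 < 7, so omega^3 + omega^7 = omega^7.
omega raised to a CNF ordinal is a single CNF term: Result = omega^(omega^7)

omega^(omega^7)


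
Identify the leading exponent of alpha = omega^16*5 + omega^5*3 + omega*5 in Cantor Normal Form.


CNF: omega^16*5 + omega^5*3 + omega*5
The leading term is omega^16*5, which has exponent 16.

16


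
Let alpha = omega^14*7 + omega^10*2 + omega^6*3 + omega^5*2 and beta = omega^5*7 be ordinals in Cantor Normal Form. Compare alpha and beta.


Compare term by term from highest exponent:
alpha = omega^14*7 + omega^10*2 + omega^6*3 + omega^5*2
beta = omega^5*7
Term 1: alpha has omega^14*7, beta has omega^5*7
Term 2: alpha has omega^10*2, beta has omega^0*0
Term 3: alpha has omega^6*3, beta has omega^0*0
Term 4: alpha has omega^5*2, beta has omega^0*0
Result: alpha > beta

alpha > beta


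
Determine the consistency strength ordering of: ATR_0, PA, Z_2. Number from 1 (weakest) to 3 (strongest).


Ordering by consistency strength:
1. PA
2. ATR_0
3. Z_2


ATR_0=2, PA=1, Z_2=3


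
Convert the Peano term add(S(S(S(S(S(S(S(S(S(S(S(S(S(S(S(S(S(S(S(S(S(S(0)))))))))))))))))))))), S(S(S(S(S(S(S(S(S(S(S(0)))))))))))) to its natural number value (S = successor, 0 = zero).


add(S^22(0), S^11(0)):
S^22(0) = 22
S^11(0) = 11
22 + 11 = 33

33


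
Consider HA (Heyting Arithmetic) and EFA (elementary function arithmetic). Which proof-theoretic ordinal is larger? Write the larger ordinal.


Proof-theoretic ordinal of HA (Heyting Arithmetic): epsilon_0
Proof-theoretic ordinal of EFA (elementary function arithmetic): omega^3
Comparing: omega^3 < epsilon_0.
The larger ordinal is epsilon_0 (from HA (Heyting Arithmetic)).

epsilon_0


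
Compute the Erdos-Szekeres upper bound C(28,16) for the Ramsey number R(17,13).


R(17,13) <= C(17+13-2, 17-1) = C(28, 16)
C(28, 16) = 28! / (16! * 12!)
= 30421755

30421755


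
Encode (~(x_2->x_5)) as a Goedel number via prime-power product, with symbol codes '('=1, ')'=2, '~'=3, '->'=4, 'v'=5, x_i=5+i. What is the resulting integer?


Formula: (~(x_2->x_5))
Symbol codes: [1, 3, 1, 7, 4, 10, 2, 2]
Primes: [2, 3, 5, 7, 11, 13, 17, 19]
p_1^1 = 2^1 = 2
p_2^3 = 3^3 = 27
p_3^1 = 5^1 = 5
p_4^7 = 7^7 = 823543
p_5^4 = 11^4 = 14641
p_6^10 = 13^10 = 137858491849
p_7^2 = 17^2 = 289
p_8^2 = 19^2 = 361
Product = 46823012577076810737362910210

46823012577076810737362910210


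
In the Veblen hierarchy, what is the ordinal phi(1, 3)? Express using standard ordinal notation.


phi(1, 3):
phi(1, beta) = epsilon_beta (the beta-th epsilon number).
phi(1, 3) = epsilon_3

epsilon_3


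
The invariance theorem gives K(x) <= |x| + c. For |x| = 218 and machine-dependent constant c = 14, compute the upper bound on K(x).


K(x) <= |x| + c = 218 + 14 = 232

232


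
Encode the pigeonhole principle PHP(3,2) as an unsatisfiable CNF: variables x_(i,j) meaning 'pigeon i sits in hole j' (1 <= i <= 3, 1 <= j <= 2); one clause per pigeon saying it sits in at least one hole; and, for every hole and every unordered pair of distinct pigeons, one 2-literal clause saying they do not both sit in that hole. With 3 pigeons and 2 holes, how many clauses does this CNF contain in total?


PHP(3,2): 3 pigeons, 2 holes, 3*2 = 6 variables.
- pigeon clauses: one per pigeon -> 3 clauses
- hole clauses: 2 holes * C(3,2) = 2 * 3 -> 6 clauses
Total clauses = 3 + 6 = 9

9


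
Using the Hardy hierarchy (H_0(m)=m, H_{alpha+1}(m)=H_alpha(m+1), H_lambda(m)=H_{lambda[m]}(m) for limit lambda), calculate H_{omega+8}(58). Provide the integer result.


H_{omega+8}(58):
Unwind the 8 successor steps: H_{omega+8}(58) = H_omega(58+8) = H_omega(66).
H_omega(m) = H_m(m) = m + m = 2m.
Result = 2 * 66 = 132

132


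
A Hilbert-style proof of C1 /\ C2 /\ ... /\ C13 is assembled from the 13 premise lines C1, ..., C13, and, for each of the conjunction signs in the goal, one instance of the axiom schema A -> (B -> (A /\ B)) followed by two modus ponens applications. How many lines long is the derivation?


Conjoining 13 premises:
- 13 premise lines
- the goal has 12 conjunction signs; each costs 1 axiom instance + 2 MP = 3 lines: 3 * 12 = 36
Total = 13 + 36 = 49 lines.

49


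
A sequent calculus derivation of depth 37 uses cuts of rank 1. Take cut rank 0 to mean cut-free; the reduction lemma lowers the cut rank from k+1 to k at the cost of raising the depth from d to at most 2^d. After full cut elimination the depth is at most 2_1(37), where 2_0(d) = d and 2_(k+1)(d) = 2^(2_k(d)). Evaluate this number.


Each rank reduction sends depth d to at most 2^d; cut rank r needs r reductions.
2_0(37) = 37
2_1(37) = 2^37 = 137438953472
Cut-free depth bound = 137438953472

137438953472


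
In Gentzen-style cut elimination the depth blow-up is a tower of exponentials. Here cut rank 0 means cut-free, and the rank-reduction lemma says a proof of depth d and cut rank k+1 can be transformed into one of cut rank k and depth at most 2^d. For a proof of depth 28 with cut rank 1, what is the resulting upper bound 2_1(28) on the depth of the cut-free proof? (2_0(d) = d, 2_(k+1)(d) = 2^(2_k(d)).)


Each rank reduction sends depth d to at most 2^d; cut rank r needs r reductions.
2_0(28) = 28
2_1(28) = 2^28 = 268435456
Cut-free depth bound = 268435456

268435456


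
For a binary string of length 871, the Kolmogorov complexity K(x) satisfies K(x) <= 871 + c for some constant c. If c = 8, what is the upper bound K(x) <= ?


K(x) <= |x| + c = 871 + 8 = 879

879


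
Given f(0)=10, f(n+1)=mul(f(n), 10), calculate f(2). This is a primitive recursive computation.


f(0) = 10
f(1) = mul(f(0), 10) = mul(10, 10) = 100
f(2) = mul(f(1), 10) = mul(100, 10) = 1000


1000


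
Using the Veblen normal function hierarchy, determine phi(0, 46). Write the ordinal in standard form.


phi(0, 46):
phi(0, beta) = omega^beta by definition.
phi(0, 46) = omega^46

omega^46


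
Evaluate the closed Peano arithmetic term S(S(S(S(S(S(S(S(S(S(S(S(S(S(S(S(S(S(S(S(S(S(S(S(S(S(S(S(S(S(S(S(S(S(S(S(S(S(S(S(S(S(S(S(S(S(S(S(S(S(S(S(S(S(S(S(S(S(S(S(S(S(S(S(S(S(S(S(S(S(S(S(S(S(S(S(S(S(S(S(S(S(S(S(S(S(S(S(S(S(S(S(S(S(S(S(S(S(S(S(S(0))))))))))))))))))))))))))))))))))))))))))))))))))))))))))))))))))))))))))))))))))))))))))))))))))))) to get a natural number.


Counting successors applied to 0:
101 applications of S to 0 = 101

101


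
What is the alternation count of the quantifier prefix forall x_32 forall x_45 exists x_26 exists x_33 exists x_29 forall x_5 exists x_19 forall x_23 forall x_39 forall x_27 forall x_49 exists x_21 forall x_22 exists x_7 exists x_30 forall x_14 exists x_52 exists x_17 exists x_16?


Walk the prefix and count type changes:
  position 1: forall -> forall
  position 2: forall -> exists <-- alternation
  position 3: exists -> exists
  position 4: exists -> exists
  position 5: exists -> forall <-- alternation
  position 6: forall -> exists <-- alternation
  position 7: exists -> forall <-- alternation
  position 8: forall -> forall
  position 9: forall -> forall
  position 10: forall -> forall
  position 11: forall -> exists <-- alternation
  position 12: exists -> forall <-- alternation
  position 13: forall -> exists <-- alternation
  position 14: exists -> exists
  position 15: exists -> forall <-- alternation
  position 16: forall -> exists <-- alternation
  position 17: exists -> exists
  position 18: exists -> exists
Total alternations = 9

9


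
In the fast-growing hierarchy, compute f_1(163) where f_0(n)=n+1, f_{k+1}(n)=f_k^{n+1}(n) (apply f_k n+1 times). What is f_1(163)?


f_1(163) = f_0^164(163)
f_0 adds 1 each time, applied 164 times.
f_1(163) = 163 + 164 = 327

327


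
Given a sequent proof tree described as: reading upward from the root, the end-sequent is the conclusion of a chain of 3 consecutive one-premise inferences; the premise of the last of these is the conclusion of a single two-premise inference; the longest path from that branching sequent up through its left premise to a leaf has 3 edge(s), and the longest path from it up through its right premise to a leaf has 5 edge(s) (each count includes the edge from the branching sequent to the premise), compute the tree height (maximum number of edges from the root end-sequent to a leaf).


Longest path through the left premise: 3 edges (measured from the branching sequent)
Longest path through the right premise: 5 edges
Height of the subtree rooted at the branching sequent: max(3, 5) = 5
The branching sequent sits 3 edges above the root (the chain of one-premise inferences), so height = 5 + 3 = 8

8


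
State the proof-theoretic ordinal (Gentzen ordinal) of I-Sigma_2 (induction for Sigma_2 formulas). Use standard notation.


The proof-theoretic ordinal of I-Sigma_2 (induction for Sigma_2 formulas) is a standard result in ordinal analysis.
This ordinal is the supremum of order types of primitive recursive well-orderings
that the theory can prove to be well-ordered.
For I-Sigma_2 (induction for Sigma_2 formulas), the proof-theoretic ordinal is omega^(omega^omega).

omega^(omega^omega)


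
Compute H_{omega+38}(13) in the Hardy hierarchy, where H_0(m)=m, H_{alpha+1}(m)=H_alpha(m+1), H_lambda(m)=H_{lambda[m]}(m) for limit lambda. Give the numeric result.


H_{omega+38}(13):
Unwind the 38 successor steps: H_{omega+38}(13) = H_omega(13+38) = H_omega(51).
H_omega(m) = H_m(m) = m + m = 2m.
Result = 2 * 51 = 102

102


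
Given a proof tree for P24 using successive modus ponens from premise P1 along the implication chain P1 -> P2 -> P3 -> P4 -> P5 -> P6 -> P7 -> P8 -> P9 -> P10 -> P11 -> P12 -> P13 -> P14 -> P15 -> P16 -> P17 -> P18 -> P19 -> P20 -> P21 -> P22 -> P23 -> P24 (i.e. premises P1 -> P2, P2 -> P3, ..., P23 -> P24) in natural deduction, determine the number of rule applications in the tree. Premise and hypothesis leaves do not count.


We have a chain: P1 -> P2 -> P3 -> P4 -> P5 -> P6 -> P7 -> P8 -> P9 -> P10 -> P11 -> P12 -> P13 -> P14 -> P15 -> P16 -> P17 -> P18 -> P19 -> P20 -> P21 -> P22 -> P23 -> P24.
Each modus ponens application produces the next variable.
The chain has 24 propositions, so 24-1 = 23 modus ponens steps.
Total inference nodes = 23

23


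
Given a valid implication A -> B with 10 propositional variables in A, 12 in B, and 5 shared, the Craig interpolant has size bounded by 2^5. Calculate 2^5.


Shared atoms = 5
Craig interpolant size bound = 2^5
= 32

32


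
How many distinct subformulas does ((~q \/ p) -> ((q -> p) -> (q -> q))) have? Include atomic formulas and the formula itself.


Formula: ((~q \/ p) -> ((q -> p) -> (q -> q)))
Subformulas found:
  1. q
  2. p
  3. ~q
  4. (q -> q)
  5. (q -> p)
  6. (~q \/ p)
  7. ((q -> p) -> (q -> q))
  8. ((~q \/ p) -> ((q -> p) -> (q -> q)))
Total distinct subformulas = 8

8


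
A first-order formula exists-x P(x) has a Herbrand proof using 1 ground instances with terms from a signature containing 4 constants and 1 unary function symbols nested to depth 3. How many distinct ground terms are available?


Herbrand terms by depth:
Depth 0: 4 constants
Depth 1: 4 new terms (running total: 8)
Depth 2: 4 new terms (running total: 12)
Depth 3: 4 new terms (running total: 16)
Total distinct ground terms = 16

16


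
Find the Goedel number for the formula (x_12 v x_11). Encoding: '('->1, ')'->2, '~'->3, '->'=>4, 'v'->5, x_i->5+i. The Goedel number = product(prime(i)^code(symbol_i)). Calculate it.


Formula: (x_12 v x_11)
Symbol codes: [1, 17, 5, 16, 2]
Primes: [2, 3, 5, 7, 11]
p_1^1 = 2^1 = 2
p_2^17 = 3^17 = 129140163
p_3^5 = 5^5 = 3125
p_4^16 = 7^16 = 33232930569601
p_5^2 = 11^2 = 121
Product = 3245602715986504213628268750

3245602715986504213628268750


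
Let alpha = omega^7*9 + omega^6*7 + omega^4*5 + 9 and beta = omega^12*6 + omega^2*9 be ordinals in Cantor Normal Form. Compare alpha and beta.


Compare term by term from highest exponent:
alpha = omega^7*9 + omega^6*7 + omega^4*5 + 9
beta = omega^12*6 + omega^2*9
Term 1: alpha has omega^7*9, beta has omega^12*6
Term 2: alpha has omega^6*7, beta has omega^2*9
Term 3: alpha has omega^4*5, beta has omega^0*0
Term 4: alpha has omega^0*9, beta has omega^0*0
Result: alpha < beta

alpha < beta


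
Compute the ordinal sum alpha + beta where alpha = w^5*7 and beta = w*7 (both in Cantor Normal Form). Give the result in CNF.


Ordinal addition w^5*7 + w*7:
Leading exponent of alpha (5) > leading exponent of beta (1).
Since alpha's term has higher exponent than beta's leading term,
the sum is simply alpha followed by beta.
Result = w^5*7 + w*7

w^5*7 + w*7


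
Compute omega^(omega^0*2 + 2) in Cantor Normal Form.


omega^(omega^0*2 + 2):
omega^0 = 1, so the exponent is 2 + 2 = 4 (finite ordinal addition).
Result = omega^4, already a single CNF term.

omega^4


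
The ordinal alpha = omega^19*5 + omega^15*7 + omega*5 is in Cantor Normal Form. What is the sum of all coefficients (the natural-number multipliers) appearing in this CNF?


CNF: omega^19*5 + omega^15*7 + omega*5
Coefficients: 5 + 7 + 5 = 17

17


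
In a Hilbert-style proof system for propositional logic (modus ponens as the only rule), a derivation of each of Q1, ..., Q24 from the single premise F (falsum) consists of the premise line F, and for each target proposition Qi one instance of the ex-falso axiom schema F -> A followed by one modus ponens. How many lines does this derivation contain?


Ex falso, line by line:
- 1 premise line (F)
- 24 targets, each needing 1 axiom instance (F -> Qi) + 1 MP = 2 lines: 2 * 24 = 48
Total = 1 + 48 = 49 lines.

49


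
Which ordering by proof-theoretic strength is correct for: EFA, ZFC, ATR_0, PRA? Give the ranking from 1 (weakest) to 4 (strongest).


Ordering by consistency strength:
1. EFA
2. PRA
3. ATR_0
4. ZFC


EFA=1, ZFC=4, ATR_0=3, PRA=2


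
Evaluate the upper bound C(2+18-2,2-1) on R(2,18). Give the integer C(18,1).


R(2,18) <= C(2+18-2, 2-1) = C(18, 1)
C(18, 1) = 18! / (1! * 17!)
= 18

18


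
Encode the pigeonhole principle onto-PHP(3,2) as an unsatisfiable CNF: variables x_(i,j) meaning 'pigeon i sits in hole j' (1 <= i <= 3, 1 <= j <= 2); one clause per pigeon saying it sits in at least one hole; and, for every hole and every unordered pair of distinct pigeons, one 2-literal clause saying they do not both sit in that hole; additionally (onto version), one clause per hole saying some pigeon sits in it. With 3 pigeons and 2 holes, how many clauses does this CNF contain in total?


onto-PHP(3,2): 3 pigeons, 2 holes, 3*2 = 6 variables.
- pigeon clauses: one per pigeon -> 3 clauses
- hole clauses: 2 holes * C(3,2) = 2 * 3 -> 6 clauses
- onto clauses: one per hole -> 2 clauses
Total clauses = 3 + 6 + 2 = 11

11


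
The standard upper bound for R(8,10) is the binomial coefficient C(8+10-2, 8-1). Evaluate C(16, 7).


R(8,10) <= C(8+10-2, 8-1) = C(16, 7)
C(16, 7) = 16! / (7! * 9!)
= 11440

11440


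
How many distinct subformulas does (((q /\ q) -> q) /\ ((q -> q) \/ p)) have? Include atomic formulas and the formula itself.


Formula: (((q /\ q) -> q) /\ ((q -> q) \/ p))
Subformulas found:
  1. q
  2. p
  3. (q -> q)
  4. (q /\ q)
  5. ((q /\ q) -> q)
  6. ((q -> q) \/ p)
  7. (((q /\ q) -> q) /\ ((q -> q) \/ p))
Total distinct subformulas = 7

7


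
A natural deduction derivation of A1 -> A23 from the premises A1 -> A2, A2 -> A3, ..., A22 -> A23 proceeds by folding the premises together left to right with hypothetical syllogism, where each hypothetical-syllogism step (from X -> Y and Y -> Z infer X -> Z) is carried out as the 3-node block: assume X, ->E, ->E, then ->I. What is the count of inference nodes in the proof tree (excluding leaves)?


There are 22 premises in the chain. The first HS step combines premises 1 and 2; each further premise needs one more HS step.
So 22 premises require 22 - 1 = 21 hypothetical-syllogism steps.
Each HS step uses 3 inference nodes (->E, ->E, ->I).
21 * 3 = 63 total inference nodes.

63


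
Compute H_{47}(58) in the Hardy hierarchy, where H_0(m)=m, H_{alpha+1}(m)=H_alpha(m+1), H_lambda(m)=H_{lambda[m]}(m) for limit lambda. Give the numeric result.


H_47(58):
For finite ordinals k, H_k(n) = n + k (each successor step adds 1).
H_47(58) = 58 + 47 = 105

105


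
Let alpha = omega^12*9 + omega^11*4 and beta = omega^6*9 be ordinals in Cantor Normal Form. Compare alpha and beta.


Compare term by term from highest exponent:
alpha = omega^12*9 + omega^11*4
beta = omega^6*9
Term 1: alpha has omega^12*9, beta has omega^6*9
Term 2: alpha has omega^11*4, beta has omega^0*0
Result: alpha > beta

alpha > beta


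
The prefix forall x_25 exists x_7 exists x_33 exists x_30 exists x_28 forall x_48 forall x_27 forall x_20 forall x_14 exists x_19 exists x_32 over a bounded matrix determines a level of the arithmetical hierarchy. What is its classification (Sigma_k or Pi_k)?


Leading quantifier is forall, so the class is Pi.
Number of quantifier blocks = alternations + 1 = 3 + 1 = 4.
Classification: Pi_4

Pi_4


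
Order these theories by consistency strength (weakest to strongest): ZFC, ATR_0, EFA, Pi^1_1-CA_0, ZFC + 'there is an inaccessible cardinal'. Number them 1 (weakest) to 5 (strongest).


Ordering by consistency strength:
1. EFA
2. ATR_0
3. Pi^1_1-CA_0
4. ZFC
5. ZFC + 'there is an inaccessible cardinal'


ZFC=4, ATR_0=2, EFA=1, Pi^1_1-CA_0=3, ZFC + 'there is an inaccessible cardinal'=5


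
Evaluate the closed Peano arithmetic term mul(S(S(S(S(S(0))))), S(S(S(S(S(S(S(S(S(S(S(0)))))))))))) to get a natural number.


mul(S^5(0), S^11(0)):
S^5(0) = 5
S^11(0) = 11
5 * 11 = 55

55


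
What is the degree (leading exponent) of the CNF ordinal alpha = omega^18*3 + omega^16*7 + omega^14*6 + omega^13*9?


CNF: omega^18*3 + omega^16*7 + omega^14*6 + omega^13*9
The leading term is omega^18*3, which has exponent 18.

18


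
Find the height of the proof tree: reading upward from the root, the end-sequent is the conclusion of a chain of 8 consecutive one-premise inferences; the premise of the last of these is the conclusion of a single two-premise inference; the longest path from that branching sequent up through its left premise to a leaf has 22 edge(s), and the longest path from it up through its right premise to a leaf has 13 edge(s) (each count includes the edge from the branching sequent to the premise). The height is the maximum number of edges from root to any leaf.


Longest path through the left premise: 22 edges (measured from the branching sequent)
Longest path through the right premise: 13 edges
Height of the subtree rooted at the branching sequent: max(22, 13) = 22
The branching sequent sits 8 edges above the root (the chain of one-premise inferences), so height = 22 + 8 = 30

30


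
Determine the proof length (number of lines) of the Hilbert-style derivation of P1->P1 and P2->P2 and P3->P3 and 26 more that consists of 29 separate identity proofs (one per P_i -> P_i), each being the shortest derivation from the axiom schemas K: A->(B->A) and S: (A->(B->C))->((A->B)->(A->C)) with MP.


The shortest proof of A->A from K and S in the Hilbert calculus has exactly 5 lines:
(1) K instance A->((A->A)->A), (2) S instance, (3) MP on 1,2, (4) K instance A->(A->A), (5) MP on 3,4.
For 29 independent identities: 29 * 5 = 145 lines total.

145


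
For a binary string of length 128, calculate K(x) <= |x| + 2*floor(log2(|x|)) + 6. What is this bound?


floor(log2(128)) = 7
2 * 7 = 14
K(x) <= 128 + 14 + 6 = 148

148


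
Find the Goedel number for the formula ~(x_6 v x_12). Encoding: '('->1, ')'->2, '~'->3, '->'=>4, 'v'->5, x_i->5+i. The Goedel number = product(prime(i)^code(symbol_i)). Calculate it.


Formula: ~(x_6 v x_12)
Symbol codes: [3, 1, 11, 5, 17, 2]
Primes: [2, 3, 5, 7, 11, 13]
p_1^3 = 2^3 = 8
p_2^1 = 3^1 = 3
p_3^11 = 5^11 = 48828125
p_4^5 = 7^5 = 16807
p_5^17 = 11^17 = 505447028499293771
p_6^2 = 13^2 = 169
Product = 1682417750566300241196437109375000

1682417750566300241196437109375000


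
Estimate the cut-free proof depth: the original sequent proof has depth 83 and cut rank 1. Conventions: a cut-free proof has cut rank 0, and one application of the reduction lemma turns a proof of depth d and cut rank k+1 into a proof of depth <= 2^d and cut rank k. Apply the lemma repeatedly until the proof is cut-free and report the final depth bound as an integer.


Each rank reduction sends depth d to at most 2^d; cut rank r needs r reductions.
2_0(83) = 83
2_1(83) = 2^83 = 9671406556917033397649408
Cut-free depth bound = 9671406556917033397649408

9671406556917033397649408


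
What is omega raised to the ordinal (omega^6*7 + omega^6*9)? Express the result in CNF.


omega^(omega^6*7 + omega^6*9):
Both terms of the exponent have the same exponent 6, so they merge: omega^6*7 + omega^6*9 = omega^6*(7+9) = omega^6*16.
omega raised to a CNF ordinal is a single CNF term: Result = omega^(omega^6*16)

omega^(omega^6*16)


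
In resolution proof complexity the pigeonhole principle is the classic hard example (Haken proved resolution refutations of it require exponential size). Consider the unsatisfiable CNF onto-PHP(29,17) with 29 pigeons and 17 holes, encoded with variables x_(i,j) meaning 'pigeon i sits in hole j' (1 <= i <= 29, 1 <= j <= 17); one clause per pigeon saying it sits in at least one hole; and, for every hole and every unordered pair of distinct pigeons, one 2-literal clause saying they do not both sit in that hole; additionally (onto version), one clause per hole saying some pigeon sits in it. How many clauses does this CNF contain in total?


onto-PHP(29,17): 29 pigeons, 17 holes, 29*17 = 493 variables.
- pigeon clauses: one per pigeon -> 29 clauses
- hole clauses: 17 holes * C(29,2) = 17 * 406 -> 6902 clauses
- onto clauses: one per hole -> 17 clauses
Total clauses = 29 + 6902 + 17 = 6948

6948


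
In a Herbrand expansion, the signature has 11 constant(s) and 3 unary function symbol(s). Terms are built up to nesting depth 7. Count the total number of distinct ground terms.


Herbrand terms by depth:
Depth 0: 11 constants
Depth 1: 33 new terms (running total: 44)
Depth 2: 99 new terms (running total: 143)
Depth 3: 297 new terms (running total: 440)
Depth 4: 891 new terms (running total: 1331)
Depth 5: 2673 new terms (running total: 4004)
Depth 6: 8019 new terms (running total: 12023)
Depth 7: 24057 new terms (running total: 36080)
Total distinct ground terms = 36080

36080


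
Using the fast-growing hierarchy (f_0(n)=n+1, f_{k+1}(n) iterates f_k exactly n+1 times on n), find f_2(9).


f_2(9) = f_1^10(9)
f_1(m) = 2m + 1.
Iterating: f_1^k(n) = 2^k*(n+1) - 1.
f_2(9) = 2^10*(9+1) - 1 = 1024*10 - 1 = 10239

10239


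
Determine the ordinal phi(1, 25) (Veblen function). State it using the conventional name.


phi(1, 25):
phi(1, beta) = epsilon_beta (the beta-th epsilon number).
phi(1, 25) = epsilon_25

epsilon_25


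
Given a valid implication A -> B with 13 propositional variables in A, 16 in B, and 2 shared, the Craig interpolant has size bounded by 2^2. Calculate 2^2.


Shared atoms = 2
Craig interpolant size bound = 2^2
= 4

4


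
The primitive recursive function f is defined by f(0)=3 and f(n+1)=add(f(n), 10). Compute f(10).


f(0) = 3
f(1) = add(f(0), 10) = add(3, 10) = 13
f(2) = add(f(1), 10) = add(13, 10) = 23
f(3) = add(f(2), 10) = add(23, 10) = 33
f(4) = add(f(3), 10) = add(33, 10) = 43
f(5) = add(f(4), 10) = add(43, 10) = 53
f(6) = add(f(5), 10) = add(53, 10) = 63
f(7) = add(f(6), 10) = add(63, 10) = 73
f(8) = add(f(7), 10) = add(73, 10) = 83
f(9) = add(f(8), 10) = add(83, 10) = 93
f(10) = add(f(9), 10) = add(93, 10) = 103


103


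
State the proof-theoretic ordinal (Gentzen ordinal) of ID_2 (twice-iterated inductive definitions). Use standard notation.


The proof-theoretic ordinal of ID_2 (twice-iterated inductive definitions) is a standard result in ordinal analysis.
This ordinal is the supremum of order types of primitive recursive well-orderings
that the theory can prove to be well-ordered.
For ID_2 (twice-iterated inductive definitions), the proof-theoretic ordinal is psi_0(epsilon_{Omega_2+1}).

psi_0(epsilon_{Omega_2+1})


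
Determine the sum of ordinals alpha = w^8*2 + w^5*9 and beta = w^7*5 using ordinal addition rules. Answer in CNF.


Ordinal addition (w^8*2 + w^5*9) + w^7*5:
alpha's leading term has exponent 8 > beta's exponent 7, so it survives.
alpha's tail term has exponent 5 < beta's exponent 7, so it is absorbed by beta.
In ordinal addition, any term followed by a strictly larger-exponent term is absorbed.
Result = w^8*2 + w^7*5

w^8*2 + w^7*5


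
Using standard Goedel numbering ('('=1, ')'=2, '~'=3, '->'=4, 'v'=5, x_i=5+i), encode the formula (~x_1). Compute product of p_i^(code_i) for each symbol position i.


Formula: (~x_1)
Symbol codes: [1, 3, 6, 2]
Primes: [2, 3, 5, 7]
p_1^1 = 2^1 = 2
p_2^3 = 3^3 = 27
p_3^6 = 5^6 = 15625
p_4^2 = 7^2 = 49
Product = 41343750

41343750


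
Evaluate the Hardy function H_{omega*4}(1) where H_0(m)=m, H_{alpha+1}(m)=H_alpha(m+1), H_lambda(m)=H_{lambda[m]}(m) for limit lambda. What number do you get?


H_{omega*4}(1):
For the Hardy hierarchy, H_{omega*k}(n) = 2^k * n.
2^4 = 16.
16 * 1 = 16

16


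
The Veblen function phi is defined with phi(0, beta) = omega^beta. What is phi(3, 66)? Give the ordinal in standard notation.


phi(3, 66):
phi(3, beta) = eta_beta (the beta-th eta number, fixed point of zeta).
phi(3, 66) = eta_66

eta_66


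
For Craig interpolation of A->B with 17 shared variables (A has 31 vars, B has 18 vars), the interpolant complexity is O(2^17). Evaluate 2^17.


Shared atoms = 17
Craig interpolant size bound = 2^17
= 131072

131072


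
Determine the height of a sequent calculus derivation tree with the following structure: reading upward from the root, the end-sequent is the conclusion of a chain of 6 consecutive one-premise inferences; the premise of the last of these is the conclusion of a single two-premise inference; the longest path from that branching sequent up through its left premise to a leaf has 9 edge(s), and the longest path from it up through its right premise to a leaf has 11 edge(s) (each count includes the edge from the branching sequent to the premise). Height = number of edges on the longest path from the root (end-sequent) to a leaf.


Longest path through the left premise: 9 edges (measured from the branching sequent)
Longest path through the right premise: 11 edges
Height of the subtree rooted at the branching sequent: max(9, 11) = 11
The branching sequent sits 6 edges above the root (the chain of one-premise inferences), so height = 11 + 6 = 17

17


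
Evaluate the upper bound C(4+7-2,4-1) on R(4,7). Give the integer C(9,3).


R(4,7) <= C(4+7-2, 4-1) = C(9, 3)
C(9, 3) = 9! / (3! * 6!)
= 84

84


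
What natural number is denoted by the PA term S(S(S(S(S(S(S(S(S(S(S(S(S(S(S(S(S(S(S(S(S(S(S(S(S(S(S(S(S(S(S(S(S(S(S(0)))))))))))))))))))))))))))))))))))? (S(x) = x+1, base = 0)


Counting successors applied to 0:
35 applications of S to 0 = 35

35


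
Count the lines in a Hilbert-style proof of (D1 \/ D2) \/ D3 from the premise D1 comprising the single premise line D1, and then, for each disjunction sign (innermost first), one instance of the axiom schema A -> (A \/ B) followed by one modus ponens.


Building the left-nested 3-ary disjunction from D1:
- 1 premise line (D1)
- 3 disjuncts means 2 disjunction signs; each needs 1 axiom instance + 1 MP = 2 lines: 2 * 2 = 4
Total = 1 + 4 = 5 lines.

5


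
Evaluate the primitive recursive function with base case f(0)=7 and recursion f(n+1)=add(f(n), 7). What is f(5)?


f(0) = 7
f(1) = add(f(0), 7) = add(7, 7) = 14
f(2) = add(f(1), 7) = add(14, 7) = 21
f(3) = add(f(2), 7) = add(21, 7) = 28
f(4) = add(f(3), 7) = add(28, 7) = 35
f(5) = add(f(4), 7) = add(35, 7) = 42


42


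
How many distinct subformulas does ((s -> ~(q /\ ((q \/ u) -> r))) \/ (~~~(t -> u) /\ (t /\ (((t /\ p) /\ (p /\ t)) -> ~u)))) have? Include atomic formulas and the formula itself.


Formula: ((s -> ~(q /\ ((q \/ u) -> r))) \/ (~~~(t -> u) /\ (t /\ (((t /\ p) /\ (p /\ t)) -> ~u))))
Subformulas found:
  1. r
  2. q
  3. u
  4. s
  5. t
  6. p
  7. ~u
  8. (q \/ u)
  9. (t -> u)
  10. (p /\ t)
  11. (t /\ p)
  12. ~(t -> u)
  13. ~~(t -> u)
  14. ~~~(t -> u)
  15. ((q \/ u) -> r)
  16. ((t /\ p) /\ (p /\ t))
  17. (q /\ ((q \/ u) -> r))
  18. ~(q /\ ((q \/ u) -> r))
  19. (s -> ~(q /\ ((q \/ u) -> r)))
  20. (((t /\ p) /\ (p /\ t)) -> ~u)
  21. (t /\ (((t /\ p) /\ (p /\ t)) -> ~u))
  22. (~~~(t -> u) /\ (t /\ (((t /\ p) /\ (p /\ t)) -> ~u)))
  23. ((s -> ~(q /\ ((q \/ u) -> r))) \/ (~~~(t -> u) /\ (t /\ (((t /\ p) /\ (p /\ t)) -> ~u))))
Total distinct subformulas = 23

23


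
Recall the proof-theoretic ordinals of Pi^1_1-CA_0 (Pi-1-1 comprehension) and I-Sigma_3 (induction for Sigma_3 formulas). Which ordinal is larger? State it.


Proof-theoretic ordinal of Pi^1_1-CA_0 (Pi-1-1 comprehension): psi_0(Omega_omega)
Proof-theoretic ordinal of I-Sigma_3 (induction for Sigma_3 formulas): omega^(omega^(omega^omega))
Comparing: omega^(omega^(omega^omega)) < psi_0(Omega_omega).
The larger ordinal is psi_0(Omega_omega) (from Pi^1_1-CA_0 (Pi-1-1 comprehension)).

psi_0(Omega_omega)


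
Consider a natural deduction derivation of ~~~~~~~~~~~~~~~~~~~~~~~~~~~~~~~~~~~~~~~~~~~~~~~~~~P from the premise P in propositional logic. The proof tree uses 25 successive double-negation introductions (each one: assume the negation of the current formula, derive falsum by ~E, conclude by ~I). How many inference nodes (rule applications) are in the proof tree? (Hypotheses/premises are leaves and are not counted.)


Each double-negation introduction (from C infer ~~C) uses 2 inference nodes: one ~E (C and ~C give falsum) and one ~I (discharge ~C).
25 double negations = 25 * 2 = 50 inference nodes.

50


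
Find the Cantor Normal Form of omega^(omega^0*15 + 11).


omega^(omega^0*15 + 11):
omega^0 = 1, so the exponent is 15 + 11 = 26 (finite ordinal addition).
Result = omega^26, already a single CNF term.

omega^26


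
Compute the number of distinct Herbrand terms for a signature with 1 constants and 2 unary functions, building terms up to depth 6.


Herbrand terms by depth:
Depth 0: 1 constants
Depth 1: 2 new terms (running total: 3)
Depth 2: 4 new terms (running total: 7)
Depth 3: 8 new terms (running total: 15)
Depth 4: 16 new terms (running total: 31)
Depth 5: 32 new terms (running total: 63)
Depth 6: 64 new terms (running total: 127)
Total distinct ground terms = 127

127


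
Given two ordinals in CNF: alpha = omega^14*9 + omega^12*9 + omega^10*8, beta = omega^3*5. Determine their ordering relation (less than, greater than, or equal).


Compare term by term from highest exponent:
alpha = omega^14*9 + omega^12*9 + omega^10*8
beta = omega^3*5
Term 1: alpha has omega^14*9, beta has omega^3*5
Term 2: alpha has omega^12*9, beta has omega^0*0
Term 3: alpha has omega^10*8, beta has omega^0*0
Result: alpha > beta

alpha > beta


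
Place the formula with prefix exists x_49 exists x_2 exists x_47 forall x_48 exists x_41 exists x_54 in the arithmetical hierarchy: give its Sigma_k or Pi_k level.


Leading quantifier is exists, so the class is Sigma.
Number of quantifier blocks = alternations + 1 = 2 + 1 = 3.
Classification: Sigma_3

Sigma_3


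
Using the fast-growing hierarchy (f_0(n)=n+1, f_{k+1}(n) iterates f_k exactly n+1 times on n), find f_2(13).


f_2(13) = f_1^14(13)
f_1(m) = 2m + 1.
Iterating: f_1^k(n) = 2^k*(n+1) - 1.
f_2(13) = 2^14*(13+1) - 1 = 16384*14 - 1 = 229375

229375


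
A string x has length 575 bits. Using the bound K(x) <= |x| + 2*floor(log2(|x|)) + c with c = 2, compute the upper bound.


floor(log2(575)) = 9
2 * 9 = 18
K(x) <= 575 + 18 + 2 = 595

595


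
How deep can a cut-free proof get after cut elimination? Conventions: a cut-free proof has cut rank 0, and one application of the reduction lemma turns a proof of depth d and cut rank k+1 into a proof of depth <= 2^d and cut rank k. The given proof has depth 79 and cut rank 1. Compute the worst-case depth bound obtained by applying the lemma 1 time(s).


Each rank reduction sends depth d to at most 2^d; cut rank r needs r reductions.
2_0(79) = 79
2_1(79) = 2^79 = 604462909807314587353088
Cut-free depth bound = 604462909807314587353088

604462909807314587353088


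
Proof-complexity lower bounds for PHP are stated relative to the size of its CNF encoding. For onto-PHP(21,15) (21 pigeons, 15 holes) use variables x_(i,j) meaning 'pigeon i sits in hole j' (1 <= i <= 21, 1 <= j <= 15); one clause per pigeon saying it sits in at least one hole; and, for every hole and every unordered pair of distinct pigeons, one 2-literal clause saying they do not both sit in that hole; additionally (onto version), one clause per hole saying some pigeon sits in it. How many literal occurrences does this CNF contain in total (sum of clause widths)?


onto-PHP(21,15): 21 pigeons, 15 holes, 21*15 = 315 variables.
- pigeon clauses: one per pigeon -> 21 clauses of width 15 -> 315 literals
- hole clauses: 15 holes * C(21,2) = 15 * 210 -> 3150 clauses of width 2 -> 6300 literals
- onto clauses: one per hole -> 15 clauses of width 21 -> 315 literals
Total literal occurrences = 315 + 6300 + 315 = 6930

6930


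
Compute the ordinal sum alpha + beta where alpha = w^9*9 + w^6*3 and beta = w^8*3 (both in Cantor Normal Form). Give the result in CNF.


Ordinal addition (w^9*9 + w^6*3) + w^8*3:
alpha's leading term has exponent 9 > beta's exponent 8, so it survives.
alpha's tail term has exponent 6 < beta's exponent 8, so it is absorbed by beta.
In ordinal addition, any term followed by a strictly larger-exponent term is absorbed.
Result = w^9*9 + w^8*3

w^9*9 + w^8*3


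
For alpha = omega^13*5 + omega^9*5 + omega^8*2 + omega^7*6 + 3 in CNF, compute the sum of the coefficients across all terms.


CNF: omega^13*5 + omega^9*5 + omega^8*2 + omega^7*6 + 3
Coefficients: 5 + 5 + 2 + 6 + 3 = 21

21


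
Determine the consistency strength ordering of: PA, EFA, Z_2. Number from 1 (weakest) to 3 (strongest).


Ordering by consistency strength:
1. EFA
2. PA
3. Z_2


PA=2, EFA=1, Z_2=3


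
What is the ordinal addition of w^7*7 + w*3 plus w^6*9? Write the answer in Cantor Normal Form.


Ordinal addition (w^7*7 + w*3) + w^6*9:
alpha's leading term has exponent 7 > beta's exponent 6, so it survives.
alpha's tail term has exponent 1 < beta's exponent 6, so it is absorbed by beta.
In ordinal addition, any term followed by a strictly larger-exponent term is absorbed.
Result = w^7*7 + w^6*9

w^7*7 + w^6*9


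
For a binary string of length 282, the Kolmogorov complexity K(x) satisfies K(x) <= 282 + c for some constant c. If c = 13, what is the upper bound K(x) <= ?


K(x) <= |x| + c = 282 + 13 = 295

295


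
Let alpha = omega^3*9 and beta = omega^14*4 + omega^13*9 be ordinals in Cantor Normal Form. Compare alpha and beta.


Compare term by term from highest exponent:
alpha = omega^3*9
beta = omega^14*4 + omega^13*9
Term 1: alpha has omega^3*9, beta has omega^14*4
Term 2: alpha has omega^0*0, beta has omega^13*9
Result: alpha < beta

alpha < beta


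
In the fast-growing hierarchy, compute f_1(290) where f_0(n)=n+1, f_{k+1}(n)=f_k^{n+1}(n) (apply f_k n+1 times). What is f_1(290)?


f_1(290) = f_0^291(290)
f_0 adds 1 each time, applied 291 times.
f_1(290) = 290 + 291 = 581

581


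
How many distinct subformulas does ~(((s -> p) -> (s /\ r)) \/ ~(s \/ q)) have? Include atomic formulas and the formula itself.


Formula: ~(((s -> p) -> (s /\ r)) \/ ~(s \/ q))
Subformulas found:
  1. q
  2. s
  3. r
  4. p
  5. (s /\ r)
  6. (s -> p)
  7. (s \/ q)
  8. ~(s \/ q)
  9. ((s -> p) -> (s /\ r))
  10. (((s -> p) -> (s /\ r)) \/ ~(s \/ q))
  11. ~(((s -> p) -> (s /\ r)) \/ ~(s \/ q))
Total distinct subformulas = 11

11


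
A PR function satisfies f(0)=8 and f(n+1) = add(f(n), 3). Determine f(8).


f(0) = 8
f(1) = add(f(0), 3) = add(8, 3) = 11
f(2) = add(f(1), 3) = add(11, 3) = 14
f(3) = add(f(2), 3) = add(14, 3) = 17
f(4) = add(f(3), 3) = add(17, 3) = 20
f(5) = add(f(4), 3) = add(20, 3) = 23
f(6) = add(f(5), 3) = add(23, 3) = 26
f(7) = add(f(6), 3) = add(26, 3) = 29
f(8) = add(f(7), 3) = add(29, 3) = 32


32
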